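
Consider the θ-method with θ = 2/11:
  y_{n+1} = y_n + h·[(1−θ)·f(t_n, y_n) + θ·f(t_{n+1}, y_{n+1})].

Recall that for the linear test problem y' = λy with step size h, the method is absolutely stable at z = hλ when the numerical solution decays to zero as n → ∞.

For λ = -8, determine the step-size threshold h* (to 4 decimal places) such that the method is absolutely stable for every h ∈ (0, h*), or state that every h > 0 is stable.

On y'=λy, z=hλ:
  y_{n+1} = y_n + z·[9/11·y_n + 2/11·y_{n+1}] ⇒ (1 − 2/11z)y_{n+1} = (1 + 9/11z)y_n
  R(z) = (1 + 9/11z)/(1 − 2/11z).

Solve |R(x)|<1 on ℝ⁻.
x=-0.33: |R|=0.6887
R=−1: 1+9/11x = −1+2/11x ⇒ -7/11x=2 ⇒ x=2/(-7/11)=-3.1429
Confirm numerically:
  x=-2.391: |R|=0.66652 <1
  x=-1.476: |R|=0.16370 <1
  x=-1.460: |R|=0.15374 <1
  x=-3.690: |R|=1.20838 >1
  x=-3.341: |R|=1.07844 >1
Stable set (-3.1429, 0).

(-3.1429,0); λ=-8 ⇒ h* = (22/7)/8 = 0.3929.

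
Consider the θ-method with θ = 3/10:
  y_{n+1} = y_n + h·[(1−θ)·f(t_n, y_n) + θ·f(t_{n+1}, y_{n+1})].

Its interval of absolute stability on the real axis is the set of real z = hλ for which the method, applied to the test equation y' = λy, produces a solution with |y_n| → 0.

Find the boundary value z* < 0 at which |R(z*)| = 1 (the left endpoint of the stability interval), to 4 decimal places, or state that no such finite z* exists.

With y'=λy (z=hλ):
  y_{n+1} = y_n + z·[7/10·y_n + 3/10·y_{n+1}] ⇒ (1 − 3/10z)y_{n+1} = (1 + 7/10z)y_n
  ⇒ R(z) = (1 + 7/10z)/(1 − 3/10z).

Solve |R(x)|<1 on ℝ⁻.
x=-0.96: |R|=0.2547
R=−1: 1+7/10x = −1+3/10x ⇒ -2/5x=2 ⇒ x=2/(-2/5)=-5.0000
Confirm numerically:
  x=-3.544: |R|=0.71772 <1
  x=-2.929: |R|=0.55906 <1
  x=-2.098: |R|=0.28759 <1
  x=-2.070: |R|=0.27699 <1
  x=-5.532: |R|=1.08001 >1
  x=-5.286: |R|=1.04424 >1
Interval (-5.0000, 0).

left endpoint -5.0000.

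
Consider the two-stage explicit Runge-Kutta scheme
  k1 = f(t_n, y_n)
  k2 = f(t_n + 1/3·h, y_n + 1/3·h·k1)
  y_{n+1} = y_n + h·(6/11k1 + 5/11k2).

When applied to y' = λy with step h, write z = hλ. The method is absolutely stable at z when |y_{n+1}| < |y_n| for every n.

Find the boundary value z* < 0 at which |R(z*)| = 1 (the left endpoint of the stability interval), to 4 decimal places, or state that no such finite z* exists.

With y'=λy (z=hλ):
  k1=λy_n ⇒ h·k1=z·y_n;  k2=λ(1+1/3z)y_n ⇒ h·k2=z(1+1/3z)y_n
  y_{n+1}/y_n = 1 + 6/11z + 5/11z(1+1/3z) = 1 + z + 5/33z²
  so R(z) = 1 + z + 5/33z².

Find x<0 with |R(x)|<1.
x=-1.34: |R|=0.0679
R=1: x+5/33x²=0 ⇒ x=−33/5=-6.6000; min R=1−1/(4·5/33)=-0.6500>−1
Confirm numerically:
  x=-6.294: |R|=0.70819 <1
  x=-4.987: |R|=0.21879 <1
  x=-4.765: |R|=0.32481 <1
  x=-6.740: |R|=1.14297 >1
  x=-6.704: |R|=1.10564 >1
  x=-6.677: |R|=1.07790 >1
Stable set (-6.6000, 0).

left endpoint -6.6000.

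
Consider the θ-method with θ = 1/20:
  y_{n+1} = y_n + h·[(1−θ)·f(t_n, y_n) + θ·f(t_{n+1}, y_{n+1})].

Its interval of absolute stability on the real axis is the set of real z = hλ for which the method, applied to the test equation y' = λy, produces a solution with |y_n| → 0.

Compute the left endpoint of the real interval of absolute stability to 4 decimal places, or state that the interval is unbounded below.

left endpoint -2.2222.

Test eqn y'=λy, z=hλ:
  y_{n+1} = y_n + z·[19/20·y_n + 1/20·y_{n+1}] ⇒ (1 − 1/20z)y_{n+1} = (1 + 19/20z)y_n
  ⇒ R(z) = (1 + 19/20z)/(1 − 1/20z).

Need |R(x)|<1, x<0.
x=-0.74: |R|=0.2864
R=−1: 1+19/20x = −1+1/20x ⇒ -9/10x=2 ⇒ x=2/(-9/10)=-2.2222
Confirm numerically:
  x=-2.001: |R|=0.81901 <1
  x=-1.602: |R|=0.48320 <1
  x=-1.508: |R|=0.40227 <1
  x=-1.429: |R|=0.33371 <1
  x=-2.556: |R|=1.26636 >1
  x=-2.466: |R|=1.19532 >1
  x=-2.285: |R|=1.05071 >1
Interval (-2.2222, 0).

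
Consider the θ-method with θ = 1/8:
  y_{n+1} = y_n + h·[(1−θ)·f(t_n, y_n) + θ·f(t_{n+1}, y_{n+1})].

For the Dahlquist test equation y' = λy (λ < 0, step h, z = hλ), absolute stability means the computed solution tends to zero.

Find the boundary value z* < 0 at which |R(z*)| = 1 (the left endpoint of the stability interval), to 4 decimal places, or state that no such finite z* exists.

left endpoint -2.6667.

On y'=λy, z=hλ:
  y_{n+1} = y_n + z·[7/8·y_n + 1/8·y_{n+1}] ⇒ (1 − 1/8z)y_{n+1} = (1 + 7/8z)y_n
  Hence R(z) = (1 + 7/8z)/(1 − 1/8z).

Find x<0 with |R(x)|<1.
x=-1.7: |R|=0.4021
R=−1: 1+7/8x = −1+1/8x ⇒ -3/4x=2 ⇒ x=2/(-3/4)=-2.6667
Confirm numerically:
  x=-1.701: |R|=0.40274 <1
  x=-1.654: |R|=0.37062 <1
  x=-1.114: |R|=0.02216 <1
  x=-3.037: |R|=1.20132 >1
  x=-2.857: |R|=1.10519 >1
So |R|<1 on (-2.6667, 0).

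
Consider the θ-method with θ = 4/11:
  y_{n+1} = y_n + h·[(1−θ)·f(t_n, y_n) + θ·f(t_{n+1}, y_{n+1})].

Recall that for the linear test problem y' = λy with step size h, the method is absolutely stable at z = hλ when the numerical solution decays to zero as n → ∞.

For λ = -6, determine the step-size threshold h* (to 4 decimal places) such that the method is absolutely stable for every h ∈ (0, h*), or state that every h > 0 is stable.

Test eqn y'=λy, z=hλ:
  y_{n+1} = y_n + z·[7/11·y_n + 4/11·y_{n+1}] ⇒ (1 − 4/11z)y_{n+1} = (1 + 7/11z)y_n
  ⇒ R(z) = (1 + 7/11z)/(1 − 4/11z).

Need |R(x)|<1, x<0.
x=-0.74: |R|=0.4169
R=−1: 1+7/11x = −1+4/11x ⇒ -3/11x=2 ⇒ x=2/(-3/11)=-7.3333
Confirm numerically:
  x=-6.055: |R|=0.89111 <1
  x=-5.481: |R|=0.83122 <1
  x=-3.328: |R|=0.50576 <1
  x=-7.901: |R|=1.03997 >1
  x=-7.776: |R|=1.03154 >1
  x=-7.425: |R|=1.00676 >1
Stable set (-7.3333, 0).

(-7.3333,0); λ=-6 ⇒ h* = (22/3)/6 = 1.2222.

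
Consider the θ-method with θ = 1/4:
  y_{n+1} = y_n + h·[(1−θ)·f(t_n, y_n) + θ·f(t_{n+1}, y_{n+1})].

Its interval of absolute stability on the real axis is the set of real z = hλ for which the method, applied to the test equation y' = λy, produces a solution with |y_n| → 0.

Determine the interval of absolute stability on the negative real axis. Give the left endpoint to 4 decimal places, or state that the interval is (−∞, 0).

With y'=λy (z=hλ):
  y_{n+1} = y_n + z·[3/4·y_n + 1/4·y_{n+1}] ⇒ (1 − 1/4z)y_{n+1} = (1 + 3/4z)y_n
  so R(z) = (1 + 3/4z)/(1 − 1/4z).

Find x<0 with |R(x)|<1.
x=-0.87: |R|=0.2854
R=−1: 1+3/4x = −1+1/4x ⇒ -1/2x=2 ⇒ x=2/(-1/2)=-4.0000
Confirm numerically:
  x=-3.812: |R|=0.95187 <1
  x=-3.511: |R|=0.86979 <1
  x=-2.778: |R|=0.63942 <1
  x=-2.223: |R|=0.42889 <1
  x=-4.413: |R|=1.09818 >1
  x=-4.305: |R|=1.07345 >1
Interval (-4.0000, 0).

z∈(-4.0000,0).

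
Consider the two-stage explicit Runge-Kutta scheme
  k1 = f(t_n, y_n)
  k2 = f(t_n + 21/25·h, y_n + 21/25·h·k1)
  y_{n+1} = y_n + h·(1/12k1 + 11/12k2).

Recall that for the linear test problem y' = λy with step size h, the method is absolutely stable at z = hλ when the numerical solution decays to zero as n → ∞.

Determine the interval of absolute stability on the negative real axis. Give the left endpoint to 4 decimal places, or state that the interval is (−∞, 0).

(-1.2987, 0).

With y'=λy (z=hλ):
  k1=λy_n ⇒ h·k1=z·y_n;  k2=λ(1+21/25z)y_n ⇒ h·k2=z(1+21/25z)y_n
  y_{n+1}/y_n = 1 + 1/12z + 11/12z(1+21/25z) = 1 + z + 77/100z²
  so R(z) = 1 + z + 77/100z².

Solve |R(x)|<1 on ℝ⁻.
x=-1.53: |R|=1.2725
R=1: x+77/100x²=0 ⇒ x=−100/77=-1.2987; min R=1−1/(4·77/100)=0.6753>−1
Confirm numerically:
  x=-1.265: |R|=0.96717 <1
  x=-0.751: |R|=0.68328 <1
  x=-0.726: |R|=0.67985 <1
  x=-0.651: |R|=0.67533 <1
  x=-1.898: |R|=1.87585 >1
  x=-1.742: |R|=1.59461 >1
  x=-1.732: |R|=1.57786 >1
So |R|<1 on (-1.2987, 0).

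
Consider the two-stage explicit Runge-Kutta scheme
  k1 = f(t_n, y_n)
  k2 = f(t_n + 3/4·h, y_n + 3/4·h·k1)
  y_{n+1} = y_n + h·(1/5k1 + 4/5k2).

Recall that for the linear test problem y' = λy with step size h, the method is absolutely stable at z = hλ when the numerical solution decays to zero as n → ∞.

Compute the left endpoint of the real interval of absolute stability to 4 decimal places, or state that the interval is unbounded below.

left endpoint -1.6667.

On y'=λy, z=hλ:
  k1=λy_n ⇒ h·k1=z·y_n;  k2=λ(1+3/4z)y_n ⇒ h·k2=z(1+3/4z)y_n
  y_{n+1}/y_n = 1 + 1/5z + 4/5z(1+3/4z) = 1 + z + 3/5z²
  so R(z) = 1 + z + 3/5z².

Boundary: |R(x)|=1, x<0.
x=-1.61: |R|=0.9453
R=1: x+3/5x²=0 ⇒ x=−5/3=-1.6667; min R=1−1/(4·3/5)=0.5833>−1
Confirm numerically:
  x=-1.635: |R|=0.96893 <1
  x=-1.403: |R|=0.77805 <1
  x=-0.861: |R|=0.58379 <1
  x=-0.671: |R|=0.59914 <1
  x=-2.112: |R|=1.56433 >1
  x=-2.077: |R|=1.51136 >1
So |R|<1 on (-1.6667, 0).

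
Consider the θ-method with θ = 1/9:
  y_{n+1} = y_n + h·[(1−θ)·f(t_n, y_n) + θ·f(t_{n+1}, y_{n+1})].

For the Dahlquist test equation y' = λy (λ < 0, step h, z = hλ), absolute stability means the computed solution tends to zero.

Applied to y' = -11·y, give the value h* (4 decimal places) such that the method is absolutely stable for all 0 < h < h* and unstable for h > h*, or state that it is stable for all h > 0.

(-2.5714,0); λ=-11 ⇒ h* = (18/7)/11 = 0.2338.

On y'=λy, z=hλ:
  y_{n+1} = y_n + z·[8/9·y_n + 1/9·y_{n+1}] ⇒ (1 − 1/9z)y_{n+1} = (1 + 8/9z)y_n
  so R(z) = (1 + 8/9z)/(1 − 1/9z).

Solve |R(x)|<1 on ℝ⁻.
x=-0.62: |R|=0.4200
R=−1: 1+8/9x = −1+1/9x ⇒ -7/9x=2 ⇒ x=2/(-7/9)=-2.5714
Confirm numerically:
  x=-2.099: |R|=0.70205 <1
  x=-1.870: |R|=0.54830 <1
  x=-1.439: |R|=0.24064 <1
  x=-1.317: |R|=0.14888 <1
  x=-2.764: |R|=1.11459 >1
  x=-2.760: |R|=1.11224 >1
Interval (-2.5714, 0).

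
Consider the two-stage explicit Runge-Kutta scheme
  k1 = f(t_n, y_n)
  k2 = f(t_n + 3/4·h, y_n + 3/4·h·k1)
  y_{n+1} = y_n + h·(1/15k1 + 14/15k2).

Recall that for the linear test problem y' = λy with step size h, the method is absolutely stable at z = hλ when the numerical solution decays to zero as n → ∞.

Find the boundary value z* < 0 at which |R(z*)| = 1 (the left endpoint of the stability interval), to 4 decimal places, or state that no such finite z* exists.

On y'=λy, z=hλ:
  k1=λy_n ⇒ h·k1=z·y_n;  k2=λ(1+3/4z)y_n ⇒ h·k2=z(1+3/4z)y_n
  y_{n+1}/y_n = 1 + 1/15z + 14/15z(1+3/4z) = 1 + z + 7/10z²
  ⇒ R(z) = 1 + z + 7/10z².

Boundary: |R(x)|=1, x<0.
x=-0.74: |R|=0.6433
R=1: x+7/10x²=0 ⇒ x=−10/7=-1.4286; min R=1−1/(4·7/10)=0.6429>−1
Confirm numerically:
  x=-1.388: |R|=0.96058 <1
  x=-0.937: |R|=0.67758 <1
  x=-0.859: |R|=0.65752 <1
  x=-1.822: |R|=1.50178 >1
  x=-1.702: |R|=1.32576 >1
  x=-1.614: |R|=1.20950 >1
Stable set (-1.4286, 0).

z* = -1.4286.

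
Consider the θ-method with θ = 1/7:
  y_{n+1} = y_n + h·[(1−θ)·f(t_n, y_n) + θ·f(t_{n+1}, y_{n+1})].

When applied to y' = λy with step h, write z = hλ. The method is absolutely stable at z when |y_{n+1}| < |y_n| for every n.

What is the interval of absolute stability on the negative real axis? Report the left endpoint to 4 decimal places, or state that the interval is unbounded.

Set f=λy, z=hλ:
  y_{n+1} = y_n + z·[6/7·y_n + 1/7·y_{n+1}] ⇒ (1 − 1/7z)y_{n+1} = (1 + 6/7z)y_n
  Hence R(z) = (1 + 6/7z)/(1 − 1/7z).

Boundary: |R(x)|=1, x<0.
x=-1.58: |R|=0.2890
R=−1: 1+6/7x = −1+1/7x ⇒ -5/7x=2 ⇒ x=2/(-5/7)=-2.8000
Confirm numerically:
  x=-2.674: |R|=0.93488 <1
  x=-2.102: |R|=0.61657 <1
  x=-2.074: |R|=0.59996 <1
  x=-2.016: |R|=0.56522 <1
  x=-3.368: |R|=1.27392 >1
  x=-2.933: |R|=1.06695 >1
Interval (-2.8000, 0).

z∈(-2.8000,0).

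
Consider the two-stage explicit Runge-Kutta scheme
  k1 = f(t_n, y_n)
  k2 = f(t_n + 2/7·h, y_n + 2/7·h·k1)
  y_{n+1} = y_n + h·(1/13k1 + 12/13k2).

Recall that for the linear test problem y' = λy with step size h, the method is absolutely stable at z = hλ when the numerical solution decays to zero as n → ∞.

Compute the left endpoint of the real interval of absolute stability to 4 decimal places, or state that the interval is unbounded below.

z* = -3.7917.

On y'=λy, z=hλ:
  k1=λy_n ⇒ h·k1=z·y_n;  k2=λ(1+2/7z)y_n ⇒ h·k2=z(1+2/7z)y_n
  y_{n+1}/y_n = 1 + 1/13z + 12/13z(1+2/7z) = 1 + z + 24/91z²
  Hence R(z) = 1 + z + 24/91z².

Find x<0 with |R(x)|<1.
x=-1.06: |R|=0.2363
R=1: x+24/91x²=0 ⇒ x=−91/24=-3.7917; min R=1−1/(4·24/91)=0.0521>−1
Confirm numerically:
  x=-3.097: |R|=0.43260 <1
  x=-2.790: |R|=0.26295 <1
  x=-2.522: |R|=0.15549 <1
  x=-4.256: |R|=1.52120 >1
  x=-4.159: |R|=1.40292 >1
  x=-4.002: |R|=1.22200 >1
So |R|<1 on (-3.7917, 0).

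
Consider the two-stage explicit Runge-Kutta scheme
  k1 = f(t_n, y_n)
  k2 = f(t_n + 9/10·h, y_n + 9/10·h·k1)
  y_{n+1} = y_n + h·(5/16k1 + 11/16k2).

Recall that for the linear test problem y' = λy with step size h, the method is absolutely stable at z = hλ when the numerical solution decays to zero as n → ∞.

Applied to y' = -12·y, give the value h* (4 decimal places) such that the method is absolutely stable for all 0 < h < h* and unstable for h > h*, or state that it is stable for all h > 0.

On y'=λy, z=hλ:
  k1=λy_n ⇒ h·k1=z·y_n;  k2=λ(1+9/10z)y_n ⇒ h·k2=z(1+9/10z)y_n
  y_{n+1}/y_n = 1 + 5/16z + 11/16z(1+9/10z) = 1 + z + 99/160z²
  Hence R(z) = 1 + z + 99/160z².

Boundary: |R(x)|=1, x<0.
x=-1.08: |R|=0.6417
R=1: x+99/160x²=0 ⇒ x=−160/99=-1.6162; min R=1−1/(4·99/160)=0.5960>−1
Confirm numerically:
  x=-0.937: |R|=0.60624 <1
  x=-0.790: |R|=0.59616 <1
  x=-0.762: |R|=0.59727 <1
  x=-0.760: |R|=0.59739 <1
  x=-1.879: |R|=1.30558 >1
  x=-1.852: |R|=1.27025 >1
So |R|<1 on (-1.6162, 0).

(-1.6162,0); λ=-12 ⇒ h* = (160/99)/12 = 0.1347.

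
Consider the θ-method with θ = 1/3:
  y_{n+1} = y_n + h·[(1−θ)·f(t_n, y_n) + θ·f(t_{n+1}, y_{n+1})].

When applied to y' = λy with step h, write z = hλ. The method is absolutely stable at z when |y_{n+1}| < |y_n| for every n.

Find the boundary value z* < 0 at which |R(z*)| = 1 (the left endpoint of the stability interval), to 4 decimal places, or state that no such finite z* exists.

With y'=λy (z=hλ):
  y_{n+1} = y_n + z·[2/3·y_n + 1/3·y_{n+1}] ⇒ (1 − 1/3z)y_{n+1} = (1 + 2/3z)y_n
  so R(z) = (1 + 2/3z)/(1 − 1/3z).

Boundary: |R(x)|=1, x<0.
x=-1.02: |R|=0.2388
R=−1: 1+2/3x = −1+1/3x ⇒ -1/3x=2 ⇒ x=2/(-1/3)=-6.0000
Confirm numerically:
  x=-4.394: |R|=0.78280 <1
  x=-4.078: |R|=0.72845 <1
  x=-4.005: |R|=0.71520 <1
  x=-3.795: |R|=0.67550 <1
  x=-6.441: |R|=1.04671 >1
  x=-6.403: |R|=1.04286 >1
  x=-6.275: |R|=1.02965 >1
Interval (-6.0000, 0).

z* = -6.0000.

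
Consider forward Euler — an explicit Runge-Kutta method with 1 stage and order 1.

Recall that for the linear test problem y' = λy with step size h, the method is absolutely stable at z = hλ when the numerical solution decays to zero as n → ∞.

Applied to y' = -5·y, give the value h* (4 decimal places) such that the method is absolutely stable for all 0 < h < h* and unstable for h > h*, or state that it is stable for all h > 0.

(-2.0000,0); λ=-5 ⇒ h* = 0.4000.

Test eqn y'=λy, z=hλ:
  order 1, 1-stage ⇒ R(z)=1+z
  (e.g. R(-1.34)=-0.34000, |R|=0.34000)

Find x<0 with |R(x)|<1.
x=-1.34: |R|=0.3400
|R(-2.08)|=1.0800 |R(-1.61)|=0.6100 |R(-1.05)|=0.0500
Bisect:
  x_lo=-2.7373 |R|=1.7373  x_hi=-0.3695 |R|=0.6305
  mid=-1.55343 |R|=0.55343 →hi
  mid=-2.14537 |R|=1.14537 →lo
  mid=-1.84940 |R|=0.84940 →hi
  mid=-1.99739 |R|=0.99739 →hi
  mid=-2.07138 |R|=1.07138 →lo
  mid=-2.03438 |R|=1.03438 →lo
  mid=-2.01588 |R|=1.01588 →lo
  mid=-2.00664 |R|=1.00664 →lo
  ...
  [-2.00013,-1.99999] ⇒ x*=-2.0000
Interval (-2.0000, 0).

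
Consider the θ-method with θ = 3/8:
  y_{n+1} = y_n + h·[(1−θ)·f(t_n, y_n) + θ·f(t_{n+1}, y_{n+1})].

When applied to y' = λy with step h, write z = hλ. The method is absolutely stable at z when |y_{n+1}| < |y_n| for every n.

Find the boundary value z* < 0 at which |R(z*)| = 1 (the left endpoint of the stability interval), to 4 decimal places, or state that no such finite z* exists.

On y'=λy, z=hλ:
  y_{n+1} = y_n + z·[5/8·y_n + 3/8·y_{n+1}] ⇒ (1 − 3/8z)y_{n+1} = (1 + 5/8z)y_n
  Hence R(z) = (1 + 5/8z)/(1 − 3/8z).

Need |R(x)|<1, x<0.
x=-1.18: |R|=0.1820
R=−1: 1+5/8x = −1+3/8x ⇒ -1/4x=2 ⇒ x=2/(-1/4)=-8.0000
Confirm numerically:
  x=-7.169: |R|=0.94367 <1
  x=-7.143: |R|=0.94176 <1
  x=-6.004: |R|=0.84653 <1
  x=-5.823: |R|=0.82905 <1
  x=-8.523: |R|=1.03116 >1
  x=-8.026: |R|=1.00162 >1
Stable set (-8.0000, 0).

z* = -8.0000.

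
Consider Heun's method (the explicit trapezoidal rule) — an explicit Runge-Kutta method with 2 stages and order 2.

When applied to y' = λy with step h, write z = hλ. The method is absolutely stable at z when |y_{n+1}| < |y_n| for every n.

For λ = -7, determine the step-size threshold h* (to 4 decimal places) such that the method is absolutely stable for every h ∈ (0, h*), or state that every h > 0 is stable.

(-2.0000,0); λ=-7 ⇒ h* = 0.2857.

With y'=λy (z=hλ):
  order 2, 2-stage ⇒ R(z)=1+z+z^2/2
  (e.g. R(-1.22)=0.52420, |R|=0.52420)

Need |R(x)|<1, x<0.
x=-1.22: |R|=0.5242
|R(-1.93)|=0.9325 |R(-1.36)|=0.5648 |R(-0.81)|=0.5181
Bisect:
  x_lo=-2.5761 |R|=1.7420  x_hi=-0.2477 |R|=0.7830
  mid=-1.41191 |R|=0.58483 →hi
  mid=-1.99400 |R|=0.99402 →hi
  mid=-2.28505 |R|=1.32567 →lo
  mid=-2.13952 |R|=1.14926 →lo
  mid=-2.06676 |R|=1.06899 →lo
  mid=-2.03038 |R|=1.03084 →lo
  mid=-2.01219 |R|=1.01227 →lo
  mid=-2.00310 |R|=1.00310 →lo
  mid=-1.99855 |R|=0.99855 →hi
  mid=-2.00082 |R|=1.00082 →lo
  ...
  [-2.00011,-1.99997] ⇒ x*=-2.0000
Stable set (-2.0000, 0).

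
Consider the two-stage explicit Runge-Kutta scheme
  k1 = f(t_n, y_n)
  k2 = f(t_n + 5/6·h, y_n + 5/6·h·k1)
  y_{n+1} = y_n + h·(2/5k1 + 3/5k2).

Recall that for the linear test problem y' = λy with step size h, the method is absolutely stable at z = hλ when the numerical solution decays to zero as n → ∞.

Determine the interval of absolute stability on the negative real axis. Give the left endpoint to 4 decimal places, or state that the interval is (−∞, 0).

(-2.0000, 0).

Set f=λy, z=hλ:
  k1=λy_n ⇒ h·k1=z·y_n;  k2=λ(1+5/6z)y_n ⇒ h·k2=z(1+5/6z)y_n
  y_{n+1}/y_n = 1 + 2/5z + 3/5z(1+5/6z) = 1 + z + 1/2z²
  R(z) = 1 + z + 1/2z².

Find x<0 with |R(x)|<1.
x=-0.5: |R|=0.6250
R=1: x+1/2x²=0 ⇒ x=−2=-2.0000; min R=1−1/(4·1/2)=0.5000>−1
Confirm numerically:
  x=-1.642: |R|=0.70608 <1
  x=-1.578: |R|=0.66704 <1
  x=-0.926: |R|=0.50274 <1
  x=-0.814: |R|=0.51730 <1
  x=-2.507: |R|=1.63552 >1
  x=-2.152: |R|=1.16355 >1
  x=-2.140: |R|=1.14980 >1
So |R|<1 on (-2.0000, 0).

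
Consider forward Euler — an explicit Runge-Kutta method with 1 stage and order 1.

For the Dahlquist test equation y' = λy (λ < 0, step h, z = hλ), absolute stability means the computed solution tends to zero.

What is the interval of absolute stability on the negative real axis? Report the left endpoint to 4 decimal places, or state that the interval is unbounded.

Set f=λy, z=hλ:
  order 1, 1-stage ⇒ R(z)=1+z
  (e.g. R(-1.57)=-0.57000, |R|=0.57000)

Boundary: |R(x)|=1, x<0.
x=-1.57: |R|=0.5700
|R(-1.62)|=0.6200 |R(-1.31)|=0.3100 |R(-0.78)|=0.2200
Bisect:
  x_lo=-2.5008 |R|=1.5008  x_hi=-0.2402 |R|=0.7598
  mid=-1.37050 |R|=0.37050 →hi
  mid=-1.93562 |R|=0.93562 →hi
  mid=-2.21819 |R|=1.21819 →lo
  mid=-2.07691 |R|=1.07691 →lo
  mid=-2.00626 |R|=1.00626 →lo
  mid=-1.97094 |R|=0.97094 →hi
  mid=-1.98860 |R|=0.98860 →hi
  mid=-1.99743 |R|=0.99743 →hi
  mid=-2.00185 |R|=1.00185 →lo
  ...
  [-2.00006,-1.99992] ⇒ x*=-2.0000
Interval (-2.0000, 0).

z∈(-2.0000,0).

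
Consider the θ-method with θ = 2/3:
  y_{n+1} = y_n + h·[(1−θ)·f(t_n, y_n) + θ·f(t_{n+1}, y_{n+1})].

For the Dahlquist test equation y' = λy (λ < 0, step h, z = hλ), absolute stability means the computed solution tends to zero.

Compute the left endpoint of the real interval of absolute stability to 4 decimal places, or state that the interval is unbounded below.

unbounded; (−∞, 0).

On y'=λy, z=hλ:
  y_{n+1} = y_n + z·[1/3·y_n + 2/3·y_{n+1}] ⇒ (1 − 2/3z)y_{n+1} = (1 + 1/3z)y_n
  ⇒ R(z) = (1 + 1/3z)/(1 − 2/3z).

Find x<0 with |R(x)|<1.
x=-0.83: |R|=0.4657
x=-2: |R|=0.1429
x=-10: |R|=0.3043
x=-100: |R|=0.4778
θ=2/3≥1/2 ⇒ |1+1/3x|<|1−2/3x| ∀x<0 ⇒ unbounded interval.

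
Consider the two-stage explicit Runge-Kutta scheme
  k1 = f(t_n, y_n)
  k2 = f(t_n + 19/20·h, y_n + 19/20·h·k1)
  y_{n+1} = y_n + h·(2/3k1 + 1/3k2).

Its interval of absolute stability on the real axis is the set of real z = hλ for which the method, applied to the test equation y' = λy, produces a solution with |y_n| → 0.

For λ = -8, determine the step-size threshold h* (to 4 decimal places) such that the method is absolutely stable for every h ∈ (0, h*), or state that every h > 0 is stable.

(-3.1579,0); λ=-8 ⇒ h* = (60/19)/8 = 0.3947.

With y'=λy (z=hλ):
  k1=λy_n ⇒ h·k1=z·y_n;  k2=λ(1+19/20z)y_n ⇒ h·k2=z(1+19/20z)y_n
  y_{n+1}/y_n = 1 + 2/3z + 1/3z(1+19/20z) = 1 + z + 19/60z²
  so R(z) = 1 + z + 19/60z².

Need |R(x)|<1, x<0.
x=-0.67: |R|=0.4722
R=1: x+19/60x²=0 ⇒ x=−60/19=-3.1579; min R=1−1/(4·19/60)=0.2105>−1
Confirm numerically:
  x=-2.796: |R|=0.67958 <1
  x=-2.144: |R|=0.31163 <1
  x=-1.611: |R|=0.21085 <1
  x=-3.591: |R|=1.49251 >1
  x=-3.342: |R|=1.19484 >1
Stable set (-3.1579, 0).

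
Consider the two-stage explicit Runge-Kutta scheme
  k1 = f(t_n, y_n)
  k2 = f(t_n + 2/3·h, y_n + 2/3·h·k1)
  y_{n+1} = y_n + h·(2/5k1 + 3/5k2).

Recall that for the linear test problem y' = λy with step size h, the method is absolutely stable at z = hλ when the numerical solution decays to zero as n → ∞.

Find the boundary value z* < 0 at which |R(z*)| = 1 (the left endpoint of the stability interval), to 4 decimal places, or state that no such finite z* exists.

left endpoint -2.5000.

Set f=λy, z=hλ:
  k1=λy_n ⇒ h·k1=z·y_n;  k2=λ(1+2/3z)y_n ⇒ h·k2=z(1+2/3z)y_n
  y_{n+1}/y_n = 1 + 2/5z + 3/5z(1+2/3z) = 1 + z + 2/5z²
  R(z) = 1 + z + 2/5z².

Boundary: |R(x)|=1, x<0.
x=-0.74: |R|=0.4790
R=1: x+2/5x²=0 ⇒ x=−5/2=-2.5000; min R=1−1/(4·2/5)=0.3750>−1
Confirm numerically:
  x=-2.440: |R|=0.94144 <1
  x=-2.129: |R|=0.68406 <1
  x=-1.672: |R|=0.44623 <1
  x=-1.336: |R|=0.37796 <1
  x=-2.699: |R|=1.21484 >1
  x=-2.631: |R|=1.13786 >1
  x=-2.611: |R|=1.11593 >1
Stable set (-2.5000, 0).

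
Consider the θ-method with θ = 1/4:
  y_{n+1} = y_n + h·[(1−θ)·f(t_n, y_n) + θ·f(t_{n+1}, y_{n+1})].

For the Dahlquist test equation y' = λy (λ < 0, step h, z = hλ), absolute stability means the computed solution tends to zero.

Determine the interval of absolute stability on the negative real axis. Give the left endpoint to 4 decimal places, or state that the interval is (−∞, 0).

Test eqn y'=λy, z=hλ:
  y_{n+1} = y_n + z·[3/4·y_n + 1/4·y_{n+1}] ⇒ (1 − 1/4z)y_{n+1} = (1 + 3/4z)y_n
  ⇒ R(z) = (1 + 3/4z)/(1 − 1/4z).

Solve |R(x)|<1 on ℝ⁻.
x=-1.31: |R|=0.0132
R=−1: 1+3/4x = −1+1/4x ⇒ -1/2x=2 ⇒ x=2/(-1/2)=-4.0000
Confirm numerically:
  x=-3.788: |R|=0.94556 <1
  x=-3.753: |R|=0.93628 <1
  x=-2.862: |R|=0.66832 <1
  x=-1.784: |R|=0.23375 <1
  x=-4.488: |R|=1.11499 >1
  x=-4.466: |R|=1.11009 >1
  x=-4.103: |R|=1.02542 >1
So |R|<1 on (-4.0000, 0).

z∈(-4.0000,0).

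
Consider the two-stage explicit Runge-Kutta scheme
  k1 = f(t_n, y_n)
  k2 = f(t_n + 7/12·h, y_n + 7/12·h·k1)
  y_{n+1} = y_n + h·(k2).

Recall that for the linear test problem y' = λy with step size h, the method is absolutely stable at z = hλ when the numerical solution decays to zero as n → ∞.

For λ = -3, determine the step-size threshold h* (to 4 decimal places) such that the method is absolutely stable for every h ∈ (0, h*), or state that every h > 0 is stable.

(-1.7143,0); λ=-3 ⇒ h* = (12/7)/3 = 0.5714.

Test eqn y'=λy, z=hλ:
  k1=λy_n ⇒ h·k1=z·y_n;  k2=λ(1+7/12z)y_n ⇒ h·k2=z(1+7/12z)y_n
  y_{n+1}/y_n = 1 + z(1+7/12z) = 1 + z + 7/12z²
  ⇒ R(z) = 1 + z + 7/12z².

Need |R(x)|<1, x<0.
x=-1.54: |R|=0.8434
R=1: x+7/12x²=0 ⇒ x=−12/7=-1.7143; min R=1−1/(4·7/12)=0.5714>−1
Confirm numerically:
  x=-1.553: |R|=0.85389 <1
  x=-0.983: |R|=0.58067 <1
  x=-0.862: |R|=0.57144 <1
  x=-2.147: |R|=1.54194 >1
  x=-1.950: |R|=1.26812 >1
  x=-1.943: |R|=1.25923 >1
So |R|<1 on (-1.7143, 0).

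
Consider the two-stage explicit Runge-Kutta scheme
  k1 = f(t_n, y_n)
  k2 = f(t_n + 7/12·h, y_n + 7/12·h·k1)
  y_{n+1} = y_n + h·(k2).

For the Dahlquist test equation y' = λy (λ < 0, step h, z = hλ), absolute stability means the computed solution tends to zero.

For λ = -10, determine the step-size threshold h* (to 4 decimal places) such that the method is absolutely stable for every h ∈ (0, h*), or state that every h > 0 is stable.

(-1.7143,0); λ=-10 ⇒ h* = (12/7)/10 = 0.1714.

With y'=λy (z=hλ):
  k1=λy_n ⇒ h·k1=z·y_n;  k2=λ(1+7/12z)y_n ⇒ h·k2=z(1+7/12z)y_n
  y_{n+1}/y_n = 1 + z(1+7/12z) = 1 + z + 7/12z²
  ⇒ R(z) = 1 + z + 7/12z².

Find x<0 with |R(x)|<1.
x=-1.22: |R|=0.6482
R=1: x+7/12x²=0 ⇒ x=−12/7=-1.7143; min R=1−1/(4·7/12)=0.5714>−1
Confirm numerically:
  x=-1.409: |R|=0.74908 <1
  x=-1.220: |R|=0.64823 <1
  x=-1.044: |R|=0.59180 <1
  x=-0.777: |R|=0.57518 <1
  x=-2.046: |R|=1.39590 >1
  x=-1.778: |R|=1.06608 >1
So |R|<1 on (-1.7143, 0).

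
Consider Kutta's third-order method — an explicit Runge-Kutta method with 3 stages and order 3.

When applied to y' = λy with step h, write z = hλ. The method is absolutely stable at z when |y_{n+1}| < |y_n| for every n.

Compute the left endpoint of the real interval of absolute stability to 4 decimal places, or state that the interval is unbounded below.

z* = -2.5127.

Test eqn y'=λy, z=hλ:
  order 3, 3-stage ⇒ R(z)=1+z+z^2/2+z^3/6
  (e.g. R(-0.34)=0.71125, |R|=0.71125)

Find x<0 with |R(x)|<1.
x=-0.34: |R|=0.7112
|R(-1.23)|=0.2163 |R(-0.9)|=0.3835 |R(-0.87)|=0.3987
Bisect:
  x_lo=-3.2985 |R|=2.8398  x_hi=-0.3747 |R|=0.6867
  mid=-1.83662 |R|=0.18258 →hi
  mid=-2.56757 |R|=1.09245 →lo
  mid=-2.20210 |R|=0.55723 →hi
  mid=-2.38484 |R|=0.80172 →hi
  mid=-2.47620 |R|=0.94092 →hi
  mid=-2.52189 |R|=1.01510 →lo
  mid=-2.49905 |R|=0.97762 →hi
  mid=-2.51047 |R|=0.99626 →hi
  mid=-2.51618 |R|=1.00565 →lo
  mid=-2.51332 |R|=1.00095 →lo
  ...
  [-2.51279,-2.51261] ⇒ x*=-2.5127
So |R|<1 on (-2.5127, 0).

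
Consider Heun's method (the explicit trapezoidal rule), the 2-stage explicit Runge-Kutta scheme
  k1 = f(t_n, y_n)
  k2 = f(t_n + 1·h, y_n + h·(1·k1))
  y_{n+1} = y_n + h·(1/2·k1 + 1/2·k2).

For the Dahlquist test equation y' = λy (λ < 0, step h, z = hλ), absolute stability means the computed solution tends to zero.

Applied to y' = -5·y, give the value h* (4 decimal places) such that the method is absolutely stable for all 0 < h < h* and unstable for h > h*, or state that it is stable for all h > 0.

With y'=λy (z=hλ):
  order 2, 2-stage ⇒ R(z)=1+z+z^2/2
  (e.g. R(-0.97)=0.50045, |R|=0.50045)

Boundary: |R(x)|=1, x<0.
x=-0.97: |R|=0.5005
|R(-2.14)|=1.1498 |R(-1.57)|=0.6624 |R(-1.3)|=0.5450
Bisect:
  x_lo=-2.3394 |R|=1.3970  x_hi=-0.3359 |R|=0.7205
  mid=-1.33764 |R|=0.55700 →hi
  mid=-1.83852 |R|=0.85156 →hi
  mid=-2.08896 |R|=1.09292 →lo
  mid=-1.96374 |R|=0.96440 →hi
  mid=-2.02635 |R|=1.02670 →lo
  mid=-1.99505 |R|=0.99506 →hi
  mid=-2.01070 |R|=1.01076 →lo
  mid=-2.00287 |R|=1.00288 →lo
  ...
  [-2.00006,-1.99994] ⇒ x*=-2.0000
Stable set (-2.0000, 0).

(-2.0000,0); λ=-5 ⇒ h* = 0.4000.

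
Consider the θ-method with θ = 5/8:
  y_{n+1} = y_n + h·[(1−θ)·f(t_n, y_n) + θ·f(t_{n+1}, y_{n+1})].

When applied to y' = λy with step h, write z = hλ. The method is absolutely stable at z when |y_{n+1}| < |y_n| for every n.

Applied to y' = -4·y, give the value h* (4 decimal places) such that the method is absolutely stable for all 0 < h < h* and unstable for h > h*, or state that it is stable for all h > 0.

Test eqn y'=λy, z=hλ:
  y_{n+1} = y_n + z·[3/8·y_n + 5/8·y_{n+1}] ⇒ (1 − 5/8z)y_{n+1} = (1 + 3/8z)y_n
  Hence R(z) = (1 + 3/8z)/(1 − 5/8z).

Need |R(x)|<1, x<0.
x=-0.97: |R|=0.3961
x=-2: |R|=0.1111
x=-10: |R|=0.3793
x=-100: |R|=0.5748
θ=5/8≥1/2 ⇒ |1+3/8x|<|1−5/8x| ∀x<0 ⇒ stable on all of ℝ⁻.

unbounded; (−∞, 0). Any h>0 works for λ=-4.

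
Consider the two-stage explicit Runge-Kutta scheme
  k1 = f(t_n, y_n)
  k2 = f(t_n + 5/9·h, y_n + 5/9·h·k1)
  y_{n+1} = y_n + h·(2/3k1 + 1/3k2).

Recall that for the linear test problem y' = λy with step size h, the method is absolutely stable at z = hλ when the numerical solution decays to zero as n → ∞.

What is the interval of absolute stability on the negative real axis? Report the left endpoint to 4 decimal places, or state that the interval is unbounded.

z∈(-5.4000,0).

With y'=λy (z=hλ):
  k1=λy_n ⇒ h·k1=z·y_n;  k2=λ(1+5/9z)y_n ⇒ h·k2=z(1+5/9z)y_n
  y_{n+1}/y_n = 1 + 2/3z + 1/3z(1+5/9z) = 1 + z + 5/27z²
  R(z) = 1 + z + 5/27z².

Solve |R(x)|<1 on ℝ⁻.
x=-1.29: |R|=0.0182
R=1: x+5/27x²=0 ⇒ x=−27/5=-5.4000; min R=1−1/(4·5/27)=-0.3500>−1
Confirm numerically:
  x=-4.220: |R|=0.07785 <1
  x=-2.721: |R|=0.34992 <1
  x=-2.448: |R|=0.33824 <1
  x=-5.984: |R|=1.64716 >1
  x=-5.574: |R|=1.17961 >1
Stable set (-5.4000, 0).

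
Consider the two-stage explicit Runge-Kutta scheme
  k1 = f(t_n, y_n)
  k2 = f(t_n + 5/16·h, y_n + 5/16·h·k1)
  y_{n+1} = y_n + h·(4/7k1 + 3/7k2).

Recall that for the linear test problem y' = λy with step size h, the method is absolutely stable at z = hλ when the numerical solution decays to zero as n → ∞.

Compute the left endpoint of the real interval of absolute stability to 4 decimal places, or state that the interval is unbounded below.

With y'=λy (z=hλ):
  k1=λy_n ⇒ h·k1=z·y_n;  k2=λ(1+5/16z)y_n ⇒ h·k2=z(1+5/16z)y_n
  y_{n+1}/y_n = 1 + 4/7z + 3/7z(1+5/16z) = 1 + z + 15/112z²
  Hence R(z) = 1 + z + 15/112z².

Need |R(x)|<1, x<0.
x=-1.13: |R|=0.0410
R=1: x+15/112x²=0 ⇒ x=−112/15=-7.4667; min R=1−1/(4·15/112)=-0.8667>−1
Confirm numerically:
  x=-6.575: |R|=0.21482 <1
  x=-6.092: |R|=0.12158 <1
  x=-6.049: |R|=0.14850 <1
  x=-5.241: |R|=0.56224 <1
  x=-7.705: |R|=1.24594 >1
  x=-7.575: |R|=1.10991 >1
  x=-7.520: |R|=1.05371 >1
So |R|<1 on (-7.4667, 0).

z* = -7.4667.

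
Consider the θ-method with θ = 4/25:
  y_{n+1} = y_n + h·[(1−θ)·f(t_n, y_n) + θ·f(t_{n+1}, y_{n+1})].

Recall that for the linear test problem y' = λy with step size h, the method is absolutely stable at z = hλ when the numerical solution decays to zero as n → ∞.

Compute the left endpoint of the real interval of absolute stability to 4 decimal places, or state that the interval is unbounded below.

z* = -2.9412.

Test eqn y'=λy, z=hλ:
  y_{n+1} = y_n + z·[21/25·y_n + 4/25·y_{n+1}] ⇒ (1 − 4/25z)y_{n+1} = (1 + 21/25z)y_n
  Hence R(z) = (1 + 21/25z)/(1 − 4/25z).

Boundary: |R(x)|=1, x<0.
x=-0.97: |R|=0.1603
R=−1: 1+21/25x = −1+4/25x ⇒ -17/25x=2 ⇒ x=2/(-17/25)=-2.9412
Confirm numerically:
  x=-2.322: |R|=0.69301 <1
  x=-2.186: |R|=0.61955 <1
  x=-1.287: |R|=0.06723 <1
  x=-3.219: |R|=1.12470 >1
  x=-3.126: |R|=1.08378 >1
Interval (-2.9412, 0).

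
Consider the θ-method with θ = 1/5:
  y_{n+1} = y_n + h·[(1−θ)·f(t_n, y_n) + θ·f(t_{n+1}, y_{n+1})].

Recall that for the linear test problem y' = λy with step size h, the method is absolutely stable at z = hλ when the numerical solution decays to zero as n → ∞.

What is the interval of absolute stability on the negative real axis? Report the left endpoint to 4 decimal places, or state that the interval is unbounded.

(-3.3333, 0).

Set f=λy, z=hλ:
  y_{n+1} = y_n + z·[4/5·y_n + 1/5·y_{n+1}] ⇒ (1 − 1/5z)y_{n+1} = (1 + 4/5z)y_n
  Hence R(z) = (1 + 4/5z)/(1 − 1/5z).

Need |R(x)|<1, x<0.
x=-1.13: |R|=0.0783
R=−1: 1+4/5x = −1+1/5x ⇒ -3/5x=2 ⇒ x=2/(-3/5)=-3.3333
Confirm numerically:
  x=-2.943: |R|=0.85257 <1
  x=-2.709: |R|=0.75704 <1
  x=-2.155: |R|=0.50594 <1
  x=-3.825: |R|=1.16714 >1
  x=-3.572: |R|=1.08353 >1
  x=-3.469: |R|=1.04806 >1
Interval (-3.3333, 0).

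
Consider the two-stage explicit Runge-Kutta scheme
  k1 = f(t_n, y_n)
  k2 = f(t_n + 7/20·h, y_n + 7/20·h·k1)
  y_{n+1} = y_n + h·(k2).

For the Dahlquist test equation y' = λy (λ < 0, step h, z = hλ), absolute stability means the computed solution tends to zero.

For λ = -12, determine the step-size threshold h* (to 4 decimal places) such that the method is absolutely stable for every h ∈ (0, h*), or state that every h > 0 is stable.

Test eqn y'=λy, z=hλ:
  k1=λy_n ⇒ h·k1=z·y_n;  k2=λ(1+7/20z)y_n ⇒ h·k2=z(1+7/20z)y_n
  y_{n+1}/y_n = 1 + z(1+7/20z) = 1 + z + 7/20z²
  ⇒ R(z) = 1 + z + 7/20z².

Solve |R(x)|<1 on ℝ⁻.
x=-0.97: |R|=0.3593
R=1: x+7/20x²=0 ⇒ x=−20/7=-2.8571; min R=1−1/(4·7/20)=0.2857>−1
Confirm numerically:
  x=-2.698: |R|=0.84972 <1
  x=-2.578: |R|=0.74813 <1
  x=-1.568: |R|=0.29252 <1
  x=-1.236: |R|=0.29869 <1
  x=-3.108: |R|=1.27288 >1
  x=-3.081: |R|=1.24140 >1
So |R|<1 on (-2.8571, 0).

(-2.8571,0); λ=-12 ⇒ h* = (20/7)/12 = 0.2381.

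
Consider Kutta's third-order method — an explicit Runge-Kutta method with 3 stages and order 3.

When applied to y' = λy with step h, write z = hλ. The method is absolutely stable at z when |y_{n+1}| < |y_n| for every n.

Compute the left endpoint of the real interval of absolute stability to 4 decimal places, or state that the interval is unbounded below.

left endpoint -2.5127.

With y'=λy (z=hλ):
  order 3, 3-stage ⇒ R(z)=1+z+z^2/2+z^3/6
  (e.g. R(-1.65)=-0.03744, |R|=0.03744)

Find x<0 with |R(x)|<1.
x=-1.65: |R|=0.0374
|R(-2.29)|=0.6694 |R(-1.61)|=0.0095 |R(-1.59)|=0.0041
Bisect:
  x_lo=-2.8216 |R|=1.5849  x_hi=-0.1239 |R|=0.8834
  mid=-1.47276 |R|=0.07934 →hi
  mid=-2.14718 |R|=0.49187 →hi
  mid=-2.48438 |R|=0.95397 →hi
  mid=-2.65299 |R|=1.24592 →lo
  mid=-2.56869 |R|=1.09437 →lo
  mid=-2.52654 |R|=1.02282 →lo
  mid=-2.50546 |R|=0.98806 →hi
  mid=-2.51600 |R|=1.00535 →lo
  mid=-2.51073 |R|=0.99669 →hi
  mid=-2.51336 |R|=1.00102 →lo
  ...
  [-2.51287,-2.51270] ⇒ x*=-2.5127
So |R|<1 on (-2.5127, 0).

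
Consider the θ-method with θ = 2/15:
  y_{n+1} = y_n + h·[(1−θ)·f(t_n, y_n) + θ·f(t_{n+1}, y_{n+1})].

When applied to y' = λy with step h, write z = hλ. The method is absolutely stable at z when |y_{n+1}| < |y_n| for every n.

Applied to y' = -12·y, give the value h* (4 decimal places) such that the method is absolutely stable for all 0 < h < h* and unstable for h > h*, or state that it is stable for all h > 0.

(-2.7273,0); λ=-12 ⇒ h* = (30/11)/12 = 0.2273.

With y'=λy (z=hλ):
  y_{n+1} = y_n + z·[13/15·y_n + 2/15·y_{n+1}] ⇒ (1 − 2/15z)y_{n+1} = (1 + 13/15z)y_n
  ⇒ R(z) = (1 + 13/15z)/(1 − 2/15z).

Need |R(x)|<1, x<0.
x=-1.55: |R|=0.2845
R=−1: 1+13/15x = −1+2/15x ⇒ -11/15x=2 ⇒ x=2/(-11/15)=-2.7273
Confirm numerically:
  x=-2.627: |R|=0.94554 <1
  x=-2.349: |R|=0.78876 <1
  x=-2.215: |R|=0.70998 <1
  x=-1.841: |R|=0.47816 <1
  x=-3.255: |R|=1.26987 >1
  x=-3.029: |R|=1.15761 >1
Stable set (-2.7273, 0).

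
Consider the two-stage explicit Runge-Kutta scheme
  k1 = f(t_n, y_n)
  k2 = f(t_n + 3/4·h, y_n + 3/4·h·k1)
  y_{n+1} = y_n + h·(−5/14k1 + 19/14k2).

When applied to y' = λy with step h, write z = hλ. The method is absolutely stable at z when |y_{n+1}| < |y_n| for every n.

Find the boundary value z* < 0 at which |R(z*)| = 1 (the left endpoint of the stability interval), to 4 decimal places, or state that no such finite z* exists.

With y'=λy (z=hλ):
  k1=λy_n ⇒ h·k1=z·y_n;  k2=λ(1+3/4z)y_n ⇒ h·k2=z(1+3/4z)y_n
  y_{n+1}/y_n = 1 − 5/14z + 19/14z(1+3/4z) = 1 + z + 57/56z²
  ⇒ R(z) = 1 + z + 57/56z².

Boundary: |R(x)|=1, x<0.
x=-1.37: |R|=1.5404
R=1: x+57/56x²=0 ⇒ x=−56/57=-0.9825; min R=1−1/(4·57/56)=0.7544>−1
Confirm numerically:
  x=-0.913: |R|=0.93545 <1
  x=-0.881: |R|=0.90902 <1
  x=-0.718: |R|=0.80673 <1
  x=-0.679: |R|=0.79027 <1
  x=-1.431: |R|=1.65333 >1
  x=-1.193: |R|=1.25566 >1
So |R|<1 on (-0.9825, 0).

z* = -0.9825.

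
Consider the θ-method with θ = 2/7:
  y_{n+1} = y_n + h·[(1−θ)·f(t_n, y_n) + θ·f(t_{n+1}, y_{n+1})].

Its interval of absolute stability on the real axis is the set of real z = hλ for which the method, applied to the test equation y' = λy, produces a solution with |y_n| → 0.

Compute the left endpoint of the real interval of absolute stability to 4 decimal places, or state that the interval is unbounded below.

Test eqn y'=λy, z=hλ:
  y_{n+1} = y_n + z·[5/7·y_n + 2/7·y_{n+1}] ⇒ (1 − 2/7z)y_{n+1} = (1 + 5/7z)y_n
  so R(z) = (1 + 5/7z)/(1 − 2/7z).

Boundary: |R(x)|=1, x<0.
x=-1.16: |R|=0.1288
R=−1: 1+5/7x = −1+2/7x ⇒ -3/7x=2 ⇒ x=2/(-3/7)=-4.6667
Confirm numerically:
  x=-3.887: |R|=0.84168 <1
  x=-3.882: |R|=0.84056 <1
  x=-3.357: |R|=0.71350 <1
  x=-3.251: |R|=0.68545 <1
  x=-5.218: |R|=1.09486 >1
  x=-5.172: |R|=1.08741 >1
  x=-4.892: |R|=1.04028 >1
Stable set (-4.6667, 0).

left endpoint -4.6667.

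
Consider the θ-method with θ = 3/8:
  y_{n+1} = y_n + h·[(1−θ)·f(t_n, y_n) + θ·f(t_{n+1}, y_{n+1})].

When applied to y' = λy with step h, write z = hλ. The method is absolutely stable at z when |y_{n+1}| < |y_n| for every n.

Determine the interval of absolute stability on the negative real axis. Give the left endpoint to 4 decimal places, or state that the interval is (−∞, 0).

z∈(-8.0000,0).

With y'=λy (z=hλ):
  y_{n+1} = y_n + z·[5/8·y_n + 3/8·y_{n+1}] ⇒ (1 − 3/8z)y_{n+1} = (1 + 5/8z)y_n
  R(z) = (1 + 5/8z)/(1 − 3/8z).

Boundary: |R(x)|=1, x<0.
x=-1.33: |R|=0.1126
R=−1: 1+5/8x = −1+3/8x ⇒ -1/4x=2 ⇒ x=2/(-1/4)=-8.0000
Confirm numerically:
  x=-7.876: |R|=0.99216 <1
  x=-5.828: |R|=0.82954 <1
  x=-5.371: |R|=0.78194 <1
  x=-8.584: |R|=1.03461 >1
  x=-8.353: |R|=1.02136 >1
  x=-8.216: |R|=1.01323 >1
Interval (-8.0000, 0).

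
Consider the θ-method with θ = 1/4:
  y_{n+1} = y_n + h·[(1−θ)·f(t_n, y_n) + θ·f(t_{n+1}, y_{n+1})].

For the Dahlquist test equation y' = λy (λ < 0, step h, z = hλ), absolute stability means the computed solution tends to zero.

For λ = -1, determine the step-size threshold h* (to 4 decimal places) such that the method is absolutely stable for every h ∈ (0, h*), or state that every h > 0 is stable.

With y'=λy (z=hλ):
  y_{n+1} = y_n + z·[3/4·y_n + 1/4·y_{n+1}] ⇒ (1 − 1/4z)y_{n+1} = (1 + 3/4z)y_n
  R(z) = (1 + 3/4z)/(1 − 1/4z).

Boundary: |R(x)|=1, x<0.
x=-1.44: |R|=0.0588
R=−1: 1+3/4x = −1+1/4x ⇒ -1/2x=2 ⇒ x=2/(-1/2)=-4.0000
Confirm numerically:
  x=-3.952: |R|=0.98793 <1
  x=-2.858: |R|=0.66696 <1
  x=-2.249: |R|=0.43959 <1
  x=-4.306: |R|=1.07368 >1
  x=-4.063: |R|=1.01563 >1
Interval (-4.0000, 0).

(-4.0000,0); λ=-1 ⇒ h* = (4)/1 = 4.0000.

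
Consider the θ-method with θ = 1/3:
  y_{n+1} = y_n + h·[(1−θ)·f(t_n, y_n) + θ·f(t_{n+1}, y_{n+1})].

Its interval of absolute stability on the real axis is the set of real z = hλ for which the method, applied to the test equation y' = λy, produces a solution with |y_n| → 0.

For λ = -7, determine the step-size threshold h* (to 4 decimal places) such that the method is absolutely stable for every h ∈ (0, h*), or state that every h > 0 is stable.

On y'=λy, z=hλ:
  y_{n+1} = y_n + z·[2/3·y_n + 1/3·y_{n+1}] ⇒ (1 − 1/3z)y_{n+1} = (1 + 2/3z)y_n
  Hence R(z) = (1 + 2/3z)/(1 − 1/3z).

Solve |R(x)|<1 on ℝ⁻.
x=-0.41: |R|=0.6393
R=−1: 1+2/3x = −1+1/3x ⇒ -1/3x=2 ⇒ x=2/(-1/3)=-6.0000
Confirm numerically:
  x=-4.624: |R|=0.81952 <1
  x=-4.580: |R|=0.81266 <1
  x=-4.149: |R|=0.74108 <1
  x=-4.025: |R|=0.71886 <1
  x=-6.531: |R|=1.05571 >1
  x=-6.127: |R|=1.01391 >1
Interval (-6.0000, 0).

(-6.0000,0); λ=-7 ⇒ h* = (6)/7 = 0.8571.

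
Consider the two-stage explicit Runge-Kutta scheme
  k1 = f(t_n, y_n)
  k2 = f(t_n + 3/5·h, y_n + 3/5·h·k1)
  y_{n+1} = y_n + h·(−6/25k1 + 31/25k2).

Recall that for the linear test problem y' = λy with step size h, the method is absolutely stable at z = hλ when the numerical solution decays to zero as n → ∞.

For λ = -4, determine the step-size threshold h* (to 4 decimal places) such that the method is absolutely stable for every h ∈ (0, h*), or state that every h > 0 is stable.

With y'=λy (z=hλ):
  k1=λy_n ⇒ h·k1=z·y_n;  k2=λ(1+3/5z)y_n ⇒ h·k2=z(1+3/5z)y_n
  y_{n+1}/y_n = 1 − 6/25z + 31/25z(1+3/5z) = 1 + z + 93/125z²
  so R(z) = 1 + z + 93/125z².

Need |R(x)|<1, x<0.
x=-1.25: |R|=0.9125
R=1: x+93/125x²=0 ⇒ x=−125/93=-1.3441; min R=1−1/(4·93/125)=0.6640>−1
Confirm numerically:
  x=-0.959: |R|=0.72524 <1
  x=-0.826: |R|=0.68161 <1
  x=-0.665: |R|=0.66402 <1
  x=-0.589: |R|=0.66911 <1
  x=-1.931: |R|=1.84320 >1
  x=-1.651: |R|=1.37700 >1
Stable set (-1.3441, 0).

(-1.3441,0); λ=-4 ⇒ h* = (125/93)/4 = 0.3360.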